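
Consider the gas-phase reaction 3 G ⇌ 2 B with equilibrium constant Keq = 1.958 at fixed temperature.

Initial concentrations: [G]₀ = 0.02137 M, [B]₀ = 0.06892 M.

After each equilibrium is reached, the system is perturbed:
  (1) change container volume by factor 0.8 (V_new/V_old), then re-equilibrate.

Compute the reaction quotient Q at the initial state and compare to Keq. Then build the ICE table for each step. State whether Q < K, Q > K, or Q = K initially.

Q₀ = 486.7 vs Keq = 1.958 ⇒ Q>K, reverse
Step 1:
                  G         B
  I         0.02137   0.06892
  C         0.05718  -0.03812
  E         0.07855    0.0308
  solve Keq expr → x = -0.01906; check Q = 1.958
Then change container volume by factor 0.8 (V_new/V_old).
Step 2:
                  G         B
  I         0.09818    0.0385
  C       -0.003447  0.002298
  E         0.09474    0.0408
  solve Keq expr → x = 0.001149; check Q = 1.958

Q₀ = 486.7; Q > K (proceeds reverse)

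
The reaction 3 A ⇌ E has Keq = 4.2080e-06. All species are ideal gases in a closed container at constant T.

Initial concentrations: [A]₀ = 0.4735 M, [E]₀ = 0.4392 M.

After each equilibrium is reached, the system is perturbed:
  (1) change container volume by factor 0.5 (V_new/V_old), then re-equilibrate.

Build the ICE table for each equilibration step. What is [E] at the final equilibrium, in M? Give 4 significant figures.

Q₀ = 4.137 vs Keq = 4.2080e-06 ⇒ Q>K, reverse
Step 1:
                   A          E
  I           0.4735     0.4392
  C            1.318    -0.4392
  E            1.791 2.4176e-05
  solve Keq expr → x = -0.4392; check Q = 4.2080e-06
Then change container volume by factor 0.5 (V_new/V_old).
Step 2:
                   A          E
  I            3.582 4.8352e-05
  C       -4.3495e-04 1.4498e-04
  E            3.582 1.9334e-04
  solve Keq expr → x = 1.4498e-04; check Q = 4.2080e-06

[E]_eq = 1.9334e-04 M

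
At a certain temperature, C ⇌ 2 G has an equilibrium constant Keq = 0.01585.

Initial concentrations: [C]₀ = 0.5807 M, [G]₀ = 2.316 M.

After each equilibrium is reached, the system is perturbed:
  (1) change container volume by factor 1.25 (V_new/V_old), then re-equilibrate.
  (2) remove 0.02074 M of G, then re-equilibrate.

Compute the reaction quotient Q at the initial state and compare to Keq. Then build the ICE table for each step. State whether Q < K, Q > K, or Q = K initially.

Q₀ = 9.237 vs Keq = 0.01585 ⇒ Q>K, reverse
Step 1:
                   C          G
  I           0.5807      2.316
  C            1.077     -2.154
  E            1.658     0.1621
  solve Keq expr → x = -1.077; check Q = 0.01585
Then change container volume by factor 1.25 (V_new/V_old).
Step 2:
                   C          G
  I            1.326     0.1297
  C        -0.007449     0.0149
  E            1.319     0.1446
  solve Keq expr → x = 0.007449; check Q = 0.01585
Then remove 0.02074 M of G.
Step 3:
                   C          G
  I            1.319     0.1238
  C         -0.01009    0.02019
  E            1.309      0.144
  solve Keq expr → x = 0.01009; check Q = 0.01585

Q₀ = 9.237; Q > K (proceeds reverse)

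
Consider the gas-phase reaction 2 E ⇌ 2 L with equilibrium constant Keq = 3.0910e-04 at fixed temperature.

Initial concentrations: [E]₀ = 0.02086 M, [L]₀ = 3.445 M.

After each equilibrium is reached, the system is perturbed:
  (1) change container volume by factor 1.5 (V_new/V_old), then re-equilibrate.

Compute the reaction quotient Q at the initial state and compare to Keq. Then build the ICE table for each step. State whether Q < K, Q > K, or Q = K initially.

Q₀ = 2.7274e+04 vs Keq = 3.0910e-04 ⇒ Q>K, reverse
Step 1:
                   E          L
  init       0.02086      3.445
  Δ            3.385     -3.385
  eq           3.406    0.05988
  solve Keq expr → x = -1.693; check Q = 3.0910e-04
Then change container volume by factor 1.5 (V_new/V_old).
Step 2:
                   E          L
  init         2.271    0.03992
  Δ                0          0
  eq           2.271    0.03992
  solve Keq expr → x = 0; check Q = 3.0910e-04

Q₀ = 2.7274e+04; Q > K (proceeds reverse)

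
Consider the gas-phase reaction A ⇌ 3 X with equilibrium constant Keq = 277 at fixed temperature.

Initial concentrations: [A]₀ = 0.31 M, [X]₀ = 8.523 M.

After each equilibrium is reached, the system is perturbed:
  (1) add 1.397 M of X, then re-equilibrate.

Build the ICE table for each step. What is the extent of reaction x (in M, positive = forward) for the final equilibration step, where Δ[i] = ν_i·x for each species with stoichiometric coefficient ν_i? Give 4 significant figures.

Q₀ = 1997 vs Keq = 277 ⇒ Q>K, reverse
Step 1:
                  A         X
  init         0.31     8.523
  Δ          0.6773    -2.032
  eq         0.9873     6.491
  solve Keq expr → x = -0.6773; check Q = 277
Then add 1.397 M of X.
Step 2:
                  A         X
  init       0.9873     7.888
  Δ          0.2787   -0.8361
  eq          1.266     7.052
  solve Keq expr → x = -0.2787; check Q = 277

x = -0.2787 M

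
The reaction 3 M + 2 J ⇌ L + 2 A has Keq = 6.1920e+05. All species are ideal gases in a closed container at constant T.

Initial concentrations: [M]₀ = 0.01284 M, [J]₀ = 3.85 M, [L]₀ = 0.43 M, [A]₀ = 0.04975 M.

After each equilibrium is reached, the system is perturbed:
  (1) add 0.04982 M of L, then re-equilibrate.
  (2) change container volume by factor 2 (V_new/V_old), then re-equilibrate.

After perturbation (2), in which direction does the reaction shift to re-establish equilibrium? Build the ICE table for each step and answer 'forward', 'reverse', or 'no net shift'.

Q₀ = 33.92 vs Keq = 6.1920e+05 ⇒ Q<K, forward
Step 1:
                   M          J          L          A
  Initial    0.01284       3.85       0.43    0.04975
  Change     -0.0123  -0.008198   0.004099   0.008198
  Equil   5.4232e-04      3.842     0.4341    0.05795
  solve Keq expr → x = 0.004099; check Q = 6.1920e+05
Then add 0.04982 M of L.
Step 2:
                   M          J          L          A
  Initial 5.4232e-04      3.842     0.4839    0.05795
  Change  1.9910e-05 1.3274e-05 -6.6368e-06 -1.3274e-05
  Equil   5.6223e-04      3.842     0.4839    0.05794
  solve Keq expr → x = -6.6368e-06; check Q = 6.1920e+05
Then change container volume by factor 2 (V_new/V_old).
Step 3:
                   M          J          L          A
  Initial 2.8112e-04      1.921      0.242    0.02897
  Change  1.6395e-04 1.0930e-04 -5.4651e-05 -1.0930e-04
  Equil   4.4507e-04      1.921     0.2419    0.02886
  solve Keq expr → x = -5.4651e-05; check Q = 6.1920e+05

Direction: reverse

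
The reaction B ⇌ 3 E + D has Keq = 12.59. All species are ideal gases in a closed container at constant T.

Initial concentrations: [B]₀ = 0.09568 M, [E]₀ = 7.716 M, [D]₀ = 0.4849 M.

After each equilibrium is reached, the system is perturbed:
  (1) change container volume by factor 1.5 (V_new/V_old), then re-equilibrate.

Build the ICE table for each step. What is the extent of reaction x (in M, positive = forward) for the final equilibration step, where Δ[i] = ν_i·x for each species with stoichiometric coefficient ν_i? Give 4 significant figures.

x = 0.03377 M

Q₀ = 2328 vs Keq = 12.59 ⇒ Q>K, reverse
Step 1:
                  B         E         D
  Initial   0.09568     7.716    0.4849
  Change     0.4576    -1.373   -0.4576
  Equil      0.5533     6.343   0.02729
  solve Keq expr → x = -0.4576; check Q = 12.59
Then change container volume by factor 1.5 (V_new/V_old).
Step 2:
                  B         E         D
  Initial    0.3689     4.229    0.0182
  Change   -0.03377    0.1013   0.03377
  Equil      0.3351      4.33   0.05196
  solve Keq expr → x = 0.03377; check Q = 12.59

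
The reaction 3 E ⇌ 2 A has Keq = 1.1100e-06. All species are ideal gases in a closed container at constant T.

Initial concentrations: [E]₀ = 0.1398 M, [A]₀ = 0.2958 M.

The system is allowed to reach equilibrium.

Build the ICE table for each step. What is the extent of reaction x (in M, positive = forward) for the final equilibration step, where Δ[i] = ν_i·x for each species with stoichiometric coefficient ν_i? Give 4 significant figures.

Q₀ = 32.02 vs Keq = 1.1100e-06 ⇒ Q>K, reverse
Step 1:
                   E          A
  I           0.1398     0.2958
  C            0.443    -0.2953
  E           0.5828 4.6875e-04
  solve Keq expr → x = -0.1477; check Q = 1.1100e-06

x = -0.1477 M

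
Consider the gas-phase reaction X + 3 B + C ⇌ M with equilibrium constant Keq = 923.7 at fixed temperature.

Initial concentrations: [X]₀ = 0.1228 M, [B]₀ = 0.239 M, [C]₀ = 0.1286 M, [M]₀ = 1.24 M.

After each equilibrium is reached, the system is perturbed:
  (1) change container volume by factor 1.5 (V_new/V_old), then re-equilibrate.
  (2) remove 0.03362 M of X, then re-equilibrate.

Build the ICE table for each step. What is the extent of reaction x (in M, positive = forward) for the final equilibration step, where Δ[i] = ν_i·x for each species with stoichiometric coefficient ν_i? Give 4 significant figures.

x = -0.006317 M

Q₀ = 5752 vs Keq = 923.7 ⇒ Q>K, reverse
Step 1:
                  X         B         C         M
  init       0.1228     0.239    0.1286      1.24
  Δ          0.0406    0.1218    0.0406   -0.0406
  eq         0.1634    0.3608    0.1692     1.199
  solve Keq expr → x = -0.0406; check Q = 923.7
Then change container volume by factor 1.5 (V_new/V_old).
Step 2:
                  X         B         C         M
  init       0.1089    0.2405    0.1128    0.7996
  Δ         0.03358    0.1008   0.03358  -0.03358
  eq         0.1425    0.3413    0.1464     0.766
  solve Keq expr → x = -0.03358; check Q = 923.7
Then remove 0.03362 M of X.
Step 3:
                  X         B         C         M
  init       0.1089    0.3413    0.1464     0.766
  Δ        0.006317   0.01895  0.006317 -0.006317
  eq         0.1152    0.3602    0.1527    0.7597
  solve Keq expr → x = -0.006317; check Q = 923.7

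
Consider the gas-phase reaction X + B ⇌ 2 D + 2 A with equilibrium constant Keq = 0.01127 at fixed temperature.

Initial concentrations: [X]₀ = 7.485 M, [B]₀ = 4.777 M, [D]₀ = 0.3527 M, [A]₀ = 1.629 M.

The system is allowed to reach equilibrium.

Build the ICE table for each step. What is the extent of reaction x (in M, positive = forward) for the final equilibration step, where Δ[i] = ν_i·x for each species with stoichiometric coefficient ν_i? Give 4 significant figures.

Q₀ = 0.009232 vs Keq = 0.01127 ⇒ Q<K, forward
Step 1:
                   X          B          D          A
  Initial      7.485      4.777     0.3527      1.629
  Change    -0.01459   -0.01459    0.02917    0.02917
  Equil         7.47      4.762     0.3819      1.658
  solve Keq expr → x = 0.01459; check Q = 0.01127

x = 0.01459 M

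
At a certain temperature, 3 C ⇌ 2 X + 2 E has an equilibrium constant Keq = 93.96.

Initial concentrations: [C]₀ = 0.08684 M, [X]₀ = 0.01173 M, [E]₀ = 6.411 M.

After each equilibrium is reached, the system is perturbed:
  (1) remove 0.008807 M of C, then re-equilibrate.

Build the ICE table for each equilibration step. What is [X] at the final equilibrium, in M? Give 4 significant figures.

[X]_eq = 0.0229 M

Q₀ = 8.636 vs Keq = 93.96 ⇒ Q<K, forward
Step 1:
                   C          X          E
  Initial    0.08684    0.01173      6.411
  Change    -0.02081    0.01387    0.01387
  Equil      0.06603     0.0256      6.425
  solve Keq expr → x = 0.006935; check Q = 93.96
Then remove 0.008807 M of C.
Step 2:
                   C          X          E
  Initial    0.05723     0.0256      6.425
  Change    0.004055  -0.002703  -0.002703
  Equil      0.06128     0.0229      6.422
  solve Keq expr → x = -0.001352; check Q = 93.96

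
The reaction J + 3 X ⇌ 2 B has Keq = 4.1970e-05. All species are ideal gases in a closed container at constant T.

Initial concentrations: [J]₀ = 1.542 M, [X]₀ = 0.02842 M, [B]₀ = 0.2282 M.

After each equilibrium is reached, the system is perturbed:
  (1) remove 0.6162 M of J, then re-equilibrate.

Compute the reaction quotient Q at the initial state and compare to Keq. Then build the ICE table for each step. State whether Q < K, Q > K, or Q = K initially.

Q₀ = 1471 vs Keq = 4.1970e-05 ⇒ Q>K, reverse
Step 1:
                  J         X         B
  I           1.542   0.02842    0.2282
  C          0.1132    0.3395   -0.2263
  E           1.655    0.3679   0.00186
  solve Keq expr → x = -0.1132; check Q = 4.1970e-05
Then remove 0.6162 M of J.
Step 2:
                  J         X         B
  I           1.039    0.3679   0.00186
  C       1.9139e-04 5.7418e-04 -3.8279e-04
  E           1.039    0.3685  0.001477
  solve Keq expr → x = -1.9139e-04; check Q = 4.1970e-05

Q₀ = 1471; Q > K (proceeds reverse)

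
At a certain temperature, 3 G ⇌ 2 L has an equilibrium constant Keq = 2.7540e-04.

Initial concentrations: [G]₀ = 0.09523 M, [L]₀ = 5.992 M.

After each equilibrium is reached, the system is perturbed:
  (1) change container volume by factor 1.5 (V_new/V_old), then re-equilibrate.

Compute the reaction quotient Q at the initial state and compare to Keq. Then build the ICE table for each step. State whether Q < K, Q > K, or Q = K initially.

Q₀ = 4.1574e+04; Q > K (proceeds reverse)

Q₀ = 4.1574e+04 vs Keq = 2.7540e-04 ⇒ Q>K, reverse
Step 1:
                   G          L
  init       0.09523      5.992
  Δ            8.374     -5.583
  eq            8.47     0.4091
  solve Keq expr → x = -2.791; check Q = 2.7540e-04
Then change container volume by factor 1.5 (V_new/V_old).
Step 2:
                   G          L
  init         5.646     0.2727
  Δ          0.06893   -0.04595
  eq           5.715     0.2268
  solve Keq expr → x = -0.02298; check Q = 2.7540e-04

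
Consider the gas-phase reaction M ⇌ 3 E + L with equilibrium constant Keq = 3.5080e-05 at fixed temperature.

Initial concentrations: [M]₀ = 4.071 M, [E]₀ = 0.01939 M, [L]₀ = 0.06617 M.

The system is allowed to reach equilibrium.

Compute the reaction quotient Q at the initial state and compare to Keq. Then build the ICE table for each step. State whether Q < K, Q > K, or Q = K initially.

Q₀ = 1.1849e-07; Q < K (proceeds forward)

Q₀ = 1.1849e-07 vs Keq = 3.5080e-05 ⇒ Q<K, forward
Step 1:
                    M           E           L
  init          4.071     0.01939     0.06617
  Δ           -0.0313      0.0939      0.0313
  eq             4.04      0.1133     0.09747
  solve Keq expr → x = 0.0313; check Q = 3.5080e-05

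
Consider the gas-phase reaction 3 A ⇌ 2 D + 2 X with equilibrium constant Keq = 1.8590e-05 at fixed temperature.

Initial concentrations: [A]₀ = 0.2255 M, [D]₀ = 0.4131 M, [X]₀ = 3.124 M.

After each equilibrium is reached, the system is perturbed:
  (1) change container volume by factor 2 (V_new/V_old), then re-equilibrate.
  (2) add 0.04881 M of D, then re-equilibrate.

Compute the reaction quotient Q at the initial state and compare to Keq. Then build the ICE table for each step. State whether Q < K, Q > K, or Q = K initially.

Q₀ = 145.2 vs Keq = 1.8590e-05 ⇒ Q>K, reverse
Step 1:
                    A           D           X
  I            0.2255      0.4131       3.124
  C            0.6178     -0.4119     -0.4119
  E            0.8433    0.001231       2.712
  solve Keq expr → x = -0.2059; check Q = 1.8590e-05
Then change container volume by factor 2 (V_new/V_old).
Step 2:
                    A           D           X
  I            0.4217  6.1557e-04       1.356
  C       -3.8045e-04  2.5364e-04  2.5364e-04
  E            0.4213  8.6920e-04       1.356
  solve Keq expr → x = 1.2682e-04; check Q = 1.8590e-05
Then add 0.04881 M of D.
Step 3:
                    A           D           X
  I            0.4213     0.04968       1.356
  C            0.0728    -0.04853    -0.04853
  E            0.4941    0.001145       1.308
  solve Keq expr → x = -0.02427; check Q = 1.8590e-05

Q₀ = 145.2; Q > K (proceeds reverse)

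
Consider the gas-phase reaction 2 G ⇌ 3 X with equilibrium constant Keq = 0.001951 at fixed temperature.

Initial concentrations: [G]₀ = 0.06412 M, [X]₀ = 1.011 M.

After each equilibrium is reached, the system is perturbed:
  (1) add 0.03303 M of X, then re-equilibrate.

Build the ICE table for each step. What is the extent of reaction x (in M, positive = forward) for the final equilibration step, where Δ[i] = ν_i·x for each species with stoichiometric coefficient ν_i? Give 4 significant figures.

x = -0.01036 M

Q₀ = 251.3 vs Keq = 0.001951 ⇒ Q>K, reverse
Step 1:
                    G           X
  Initial     0.06412       1.011
  Change         0.61     -0.9149
  Equil        0.6741     0.09606
  solve Keq expr → x = -0.305; check Q = 0.001951
Then add 0.03303 M of X.
Step 2:
                    G           X
  Initial      0.6741      0.1291
  Change      0.02071    -0.03107
  Equil        0.6948     0.09802
  solve Keq expr → x = -0.01036; check Q = 0.001951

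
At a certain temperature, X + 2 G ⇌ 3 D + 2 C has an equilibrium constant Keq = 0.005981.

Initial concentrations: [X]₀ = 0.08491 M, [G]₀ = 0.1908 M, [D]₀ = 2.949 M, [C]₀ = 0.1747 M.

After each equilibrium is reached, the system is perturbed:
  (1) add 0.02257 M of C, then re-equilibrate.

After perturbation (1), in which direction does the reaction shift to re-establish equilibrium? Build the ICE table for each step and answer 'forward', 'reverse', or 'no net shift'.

Q₀ = 253.2 vs Keq = 0.005981 ⇒ Q>K, reverse
Step 1:
                    X           G           D           C
  init        0.08491      0.1908       2.949      0.1747
  Δ           0.08604      0.1721     -0.2581     -0.1721
  eq           0.1709      0.3629       2.691    0.002629
  solve Keq expr → x = -0.08604; check Q = 0.005981
Then add 0.02257 M of C.
Step 2:
                    X           G           D           C
  init         0.1709      0.3629       2.691      0.0252
  Δ           0.01113     0.02226     -0.0334    -0.02226
  eq           0.1821      0.3851       2.657    0.002934
  solve Keq expr → x = -0.01113; check Q = 0.005981

Direction: reverse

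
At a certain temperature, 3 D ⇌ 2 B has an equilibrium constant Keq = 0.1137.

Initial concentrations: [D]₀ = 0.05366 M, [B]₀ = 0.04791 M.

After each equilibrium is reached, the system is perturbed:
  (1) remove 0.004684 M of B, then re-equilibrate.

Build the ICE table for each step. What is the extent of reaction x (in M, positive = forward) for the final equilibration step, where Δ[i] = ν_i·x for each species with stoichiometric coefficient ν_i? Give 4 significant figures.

x = 0.00188 M

Q₀ = 14.86 vs Keq = 0.1137 ⇒ Q>K, reverse
Step 1:
                    D           B
  init        0.05366     0.04791
  Δ             0.054      -0.036
  eq           0.1077     0.01191
  solve Keq expr → x = -0.018; check Q = 0.1137
Then remove 0.004684 M of B.
Step 2:
                    D           B
  init         0.1077    0.007227
  Δ          -0.00564     0.00376
  eq            0.102     0.01099
  solve Keq expr → x = 0.00188; check Q = 0.1137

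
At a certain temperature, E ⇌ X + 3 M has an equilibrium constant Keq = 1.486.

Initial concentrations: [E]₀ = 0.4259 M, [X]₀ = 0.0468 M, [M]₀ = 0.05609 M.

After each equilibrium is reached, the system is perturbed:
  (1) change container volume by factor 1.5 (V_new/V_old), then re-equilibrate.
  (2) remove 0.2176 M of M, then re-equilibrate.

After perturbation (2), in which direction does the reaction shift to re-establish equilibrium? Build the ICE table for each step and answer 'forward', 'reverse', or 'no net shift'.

Direction: forward

Q₀ = 1.9391e-05 vs Keq = 1.486 ⇒ Q<K, forward
Step 1:
                  E         X         M
  init       0.4259    0.0468   0.05609
  Δ         -0.2759    0.2759    0.8278
  eq           0.15    0.3227    0.8839
  solve Keq expr → x = 0.2759; check Q = 1.486
Then change container volume by factor 1.5 (V_new/V_old).
Step 2:
                  E         X         M
  init      0.09998    0.2152    0.5893
  Δ        -0.03936   0.03936    0.1181
  eq        0.06062    0.2545    0.7073
  solve Keq expr → x = 0.03936; check Q = 1.486
Then remove 0.2176 M of M.
Step 3:
                  E         X         M
  init      0.06062    0.2545    0.4897
  Δ        -0.02604   0.02604   0.07813
  eq        0.03457    0.2806    0.5679
  solve Keq expr → x = 0.02604; check Q = 1.486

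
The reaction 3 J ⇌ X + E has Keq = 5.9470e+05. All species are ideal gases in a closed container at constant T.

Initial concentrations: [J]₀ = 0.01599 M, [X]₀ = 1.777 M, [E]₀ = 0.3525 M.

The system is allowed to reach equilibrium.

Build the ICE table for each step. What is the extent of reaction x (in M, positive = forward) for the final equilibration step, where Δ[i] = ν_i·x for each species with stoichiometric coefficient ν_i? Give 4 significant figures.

Q₀ = 1.5321e+05 vs Keq = 5.9470e+05 ⇒ Q<K, forward
Step 1:
                   J          X          E
  I          0.01599      1.777     0.3525
  C        -0.005793   0.001931   0.001931
  E           0.0102      1.779     0.3544
  solve Keq expr → x = 0.001931; check Q = 5.9470e+05

x = 0.001931 M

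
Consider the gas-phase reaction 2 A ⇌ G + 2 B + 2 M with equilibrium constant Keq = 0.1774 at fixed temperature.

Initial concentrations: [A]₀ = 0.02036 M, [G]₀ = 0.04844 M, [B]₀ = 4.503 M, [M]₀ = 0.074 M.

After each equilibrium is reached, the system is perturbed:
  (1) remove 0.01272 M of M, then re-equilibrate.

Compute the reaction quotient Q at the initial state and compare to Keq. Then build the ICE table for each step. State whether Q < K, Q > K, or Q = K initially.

Q₀ = 12.98; Q > K (proceeds reverse)

Q₀ = 12.98 vs Keq = 0.1774 ⇒ Q>K, reverse
Step 1:
                  A         G         B         M
  I         0.02036   0.04844     4.503     0.074
  C         0.04012  -0.02006  -0.04012  -0.04012
  E         0.06048   0.02838     4.463   0.03388
  solve Keq expr → x = -0.02006; check Q = 0.1774
Then remove 0.01272 M of M.
Step 2:
                  A         G         B         M
  I         0.06048   0.02838     4.463   0.02116
  C       -0.007035  0.003518  0.007035  0.007035
  E         0.05344    0.0319      4.47    0.0282
  solve Keq expr → x = 0.003518; check Q = 0.1774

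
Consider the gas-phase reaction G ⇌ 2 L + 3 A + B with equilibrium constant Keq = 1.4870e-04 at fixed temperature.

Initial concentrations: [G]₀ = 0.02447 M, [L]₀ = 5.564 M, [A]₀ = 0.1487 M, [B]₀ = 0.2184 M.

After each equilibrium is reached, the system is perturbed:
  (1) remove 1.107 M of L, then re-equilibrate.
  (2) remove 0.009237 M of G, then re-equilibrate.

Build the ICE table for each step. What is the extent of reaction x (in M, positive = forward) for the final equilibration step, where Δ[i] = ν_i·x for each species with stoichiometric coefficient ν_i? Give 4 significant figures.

x = -2.1896e-04 M

Q₀ = 0.9085 vs Keq = 1.4870e-04 ⇒ Q>K, reverse
Step 1:
                  G         L         A         B
  Initial   0.02447     5.564    0.1487    0.2184
  Change    0.04536  -0.09073   -0.1361  -0.04536
  Equil     0.06983     5.473   0.01261     0.173
  solve Keq expr → x = -0.04536; check Q = 1.4870e-04
Then remove 1.107 M of L.
Step 2:
                  G         L         A         B
  Initial   0.06983     4.366   0.01261     0.173
  Change  -6.6057e-04  0.001321  0.001982 6.6057e-04
  Equil     0.06917     4.368   0.01459    0.1737
  solve Keq expr → x = 6.6057e-04; check Q = 1.4870e-04
Then remove 0.009237 M of G.
Step 3:
                  G         L         A         B
  Initial   0.05994     4.368   0.01459    0.1737
  Change  2.1896e-04 -4.3792e-04 -6.5688e-04 -2.1896e-04
  Equil     0.06016     4.367   0.01393    0.1735
  solve Keq expr → x = -2.1896e-04; check Q = 1.4870e-04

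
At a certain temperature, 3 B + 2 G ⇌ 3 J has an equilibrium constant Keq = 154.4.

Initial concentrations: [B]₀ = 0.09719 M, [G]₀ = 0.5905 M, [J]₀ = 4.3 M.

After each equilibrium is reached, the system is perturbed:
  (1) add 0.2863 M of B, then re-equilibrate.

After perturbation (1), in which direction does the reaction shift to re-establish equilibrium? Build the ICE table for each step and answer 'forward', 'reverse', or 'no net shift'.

Direction: forward

Q₀ = 2.4837e+05 vs Keq = 154.4 ⇒ Q>K, reverse
Step 1:
                   B          G          J
  init       0.09719     0.5905        4.3
  Δ           0.5979     0.3986    -0.5979
  eq          0.6951     0.9891      3.702
  solve Keq expr → x = -0.1993; check Q = 154.4
Then add 0.2863 M of B.
Step 2:
                   B          G          J
  init        0.9814     0.9891      3.702
  Δ          -0.1843    -0.1228     0.1843
  eq          0.7972     0.8663      3.886
  solve Keq expr → x = 0.06142; check Q = 154.4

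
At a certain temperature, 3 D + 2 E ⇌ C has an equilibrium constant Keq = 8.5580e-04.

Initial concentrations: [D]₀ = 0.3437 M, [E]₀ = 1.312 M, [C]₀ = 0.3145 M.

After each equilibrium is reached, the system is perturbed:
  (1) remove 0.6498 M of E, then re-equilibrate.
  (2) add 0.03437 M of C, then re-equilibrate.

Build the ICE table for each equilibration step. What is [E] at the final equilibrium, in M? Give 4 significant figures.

Q₀ = 4.5 vs Keq = 8.5580e-04 ⇒ Q>K, reverse
Step 1:
                   D          E          C
  Initial     0.3437      1.312     0.3145
  Change      0.9241      0.616     -0.308
  Equil        1.268      1.928   0.006482
  solve Keq expr → x = -0.308; check Q = 8.5580e-04
Then remove 0.6498 M of E.
Step 2:
                   D          E          C
  Initial      1.268      1.278   0.006482
  Change     0.01059   0.007057  -0.003529
  Equil        1.278      1.285   0.002953
  solve Keq expr → x = -0.003529; check Q = 8.5580e-04
Then add 0.03437 M of C.
Step 3:
                   D          E          C
  Initial      1.278      1.285    0.03732
  Change     0.09969    0.06646   -0.03323
  Equil        1.378      1.352   0.004092
  solve Keq expr → x = -0.03323; check Q = 8.5580e-04

[E]_eq = 1.352 M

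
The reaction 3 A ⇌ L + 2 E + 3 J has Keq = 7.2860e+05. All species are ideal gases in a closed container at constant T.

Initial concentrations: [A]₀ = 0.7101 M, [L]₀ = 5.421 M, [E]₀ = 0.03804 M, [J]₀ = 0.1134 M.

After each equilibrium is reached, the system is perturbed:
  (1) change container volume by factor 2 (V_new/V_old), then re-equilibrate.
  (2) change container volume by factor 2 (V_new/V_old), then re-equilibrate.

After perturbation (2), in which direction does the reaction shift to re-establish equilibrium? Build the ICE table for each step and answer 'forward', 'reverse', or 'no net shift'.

Q₀ = 3.1948e-05 vs Keq = 7.2860e+05 ⇒ Q<K, forward
Step 1:
                   A          L          E          J
  init        0.7101      5.421    0.03804     0.1134
  Δ          -0.6999     0.2333     0.4666     0.6999
  eq         0.01021      5.654     0.5046     0.8133
  solve Keq expr → x = 0.2333; check Q = 7.2860e+05
Then change container volume by factor 2 (V_new/V_old).
Step 2:
                   A          L          E          J
  init      0.005103      2.827     0.2523     0.4066
  Δ        -0.002524 8.4135e-04   0.001683   0.002524
  eq        0.002579      2.828      0.254     0.4092
  solve Keq expr → x = 8.4135e-04; check Q = 7.2860e+05
Then change container volume by factor 2 (V_new/V_old).
Step 3:
                   A          L          E          J
  init       0.00129      1.414      0.127     0.2046
  Δ       -6.4126e-04 2.1375e-04 4.2750e-04 6.4126e-04
  eq      6.4826e-04      1.414     0.1274     0.2052
  solve Keq expr → x = 2.1375e-04; check Q = 7.2860e+05

Direction: forward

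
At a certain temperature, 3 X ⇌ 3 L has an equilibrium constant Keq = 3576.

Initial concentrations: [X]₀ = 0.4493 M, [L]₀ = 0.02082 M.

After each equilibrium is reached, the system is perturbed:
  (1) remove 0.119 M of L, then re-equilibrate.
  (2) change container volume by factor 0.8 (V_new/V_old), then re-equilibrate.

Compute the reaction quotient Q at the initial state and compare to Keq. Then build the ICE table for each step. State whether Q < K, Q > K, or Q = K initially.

Q₀ = 9.9502e-05 vs Keq = 3576 ⇒ Q<K, forward
Step 1:
                    X           L
  init         0.4493     0.02082
  Δ           -0.4204      0.4204
  eq          0.02886      0.4413
  solve Keq expr → x = 0.1401; check Q = 3576
Then remove 0.119 M of L.
Step 2:
                    X           L
  init        0.02886      0.3223
  Δ         -0.007304    0.007304
  eq          0.02155      0.3296
  solve Keq expr → x = 0.002435; check Q = 3576
Then change container volume by factor 0.8 (V_new/V_old).
Step 3:
                    X           L
  init        0.02694       0.412
  Δ                 0           0
  eq          0.02694       0.412
  solve Keq expr → x = 0; check Q = 3576

Q₀ = 9.9502e-05; Q < K (proceeds forward)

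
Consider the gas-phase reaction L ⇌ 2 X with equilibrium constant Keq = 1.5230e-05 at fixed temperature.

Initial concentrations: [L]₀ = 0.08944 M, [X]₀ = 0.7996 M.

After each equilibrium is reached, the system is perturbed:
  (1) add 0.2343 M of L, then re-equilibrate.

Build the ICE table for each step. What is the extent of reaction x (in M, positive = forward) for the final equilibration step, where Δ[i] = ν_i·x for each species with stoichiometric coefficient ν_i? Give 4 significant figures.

x = 2.9494e-04 M

Q₀ = 7.148 vs Keq = 1.5230e-05 ⇒ Q>K, reverse
Step 1:
                   L          X
  init       0.08944     0.7996
  Δ           0.3984    -0.7969
  eq          0.4879   0.002726
  solve Keq expr → x = -0.3984; check Q = 1.5230e-05
Then add 0.2343 M of L.
Step 2:
                   L          X
  init        0.7222   0.002726
  Δ       -2.9494e-04 5.8989e-04
  eq          0.7219   0.003316
  solve Keq expr → x = 2.9494e-04; check Q = 1.5230e-05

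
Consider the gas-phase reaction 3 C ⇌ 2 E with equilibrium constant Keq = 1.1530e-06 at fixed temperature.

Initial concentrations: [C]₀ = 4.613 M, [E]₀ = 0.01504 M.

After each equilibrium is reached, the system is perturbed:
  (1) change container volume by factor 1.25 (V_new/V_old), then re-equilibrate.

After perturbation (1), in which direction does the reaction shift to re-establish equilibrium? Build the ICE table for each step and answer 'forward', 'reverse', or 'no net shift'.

Q₀ = 2.3043e-06 vs Keq = 1.1530e-06 ⇒ Q>K, reverse
Step 1:
                   C          E
  I            4.613    0.01504
  C         0.006568  -0.004379
  E             4.62    0.01066
  solve Keq expr → x = -0.002189; check Q = 1.1530e-06
Then change container volume by factor 1.25 (V_new/V_old).
Step 2:
                   C          E
  I            3.696   0.008529
  C         0.001344 -8.9628e-04
  E            3.697   0.007633
  solve Keq expr → x = -4.4814e-04; check Q = 1.1530e-06

Direction: reverse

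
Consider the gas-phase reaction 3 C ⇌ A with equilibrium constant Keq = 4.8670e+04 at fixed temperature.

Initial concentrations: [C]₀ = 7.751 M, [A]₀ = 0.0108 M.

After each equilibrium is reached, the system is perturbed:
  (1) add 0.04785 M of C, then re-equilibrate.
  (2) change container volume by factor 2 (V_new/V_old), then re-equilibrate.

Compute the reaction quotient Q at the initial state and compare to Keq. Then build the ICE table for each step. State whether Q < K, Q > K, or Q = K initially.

Q₀ = 2.3193e-05; Q < K (proceeds forward)

Q₀ = 2.3193e-05 vs Keq = 4.8670e+04 ⇒ Q<K, forward
Step 1:
                   C          A
  Initial      7.751     0.0108
  Change      -7.713      2.571
  Equil      0.03757      2.582
  solve Keq expr → x = 2.571; check Q = 4.8670e+04
Then add 0.04785 M of C.
Step 2:
                   C          A
  Initial    0.08542      2.582
  Change    -0.04777    0.01592
  Equil      0.03765      2.598
  solve Keq expr → x = 0.01592; check Q = 4.8670e+04
Then change container volume by factor 2 (V_new/V_old).
Step 3:
                   C          A
  Initial    0.01883      1.299
  Change     0.01103  -0.003677
  Equil      0.02986      1.295
  solve Keq expr → x = -0.003677; check Q = 4.8670e+04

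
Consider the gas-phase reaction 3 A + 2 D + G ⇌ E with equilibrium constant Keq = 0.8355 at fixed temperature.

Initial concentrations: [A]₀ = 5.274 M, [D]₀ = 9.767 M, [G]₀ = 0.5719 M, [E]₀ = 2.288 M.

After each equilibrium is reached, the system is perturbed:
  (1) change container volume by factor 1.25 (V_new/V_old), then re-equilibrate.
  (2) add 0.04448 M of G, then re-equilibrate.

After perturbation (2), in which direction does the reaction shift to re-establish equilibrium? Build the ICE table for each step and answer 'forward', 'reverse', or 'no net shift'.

Q₀ = 2.8589e-04 vs Keq = 0.8355 ⇒ Q<K, forward
Step 1:
                   A          D          G          E
  I            5.274      9.767     0.5719      2.288
  C           -1.713     -1.142    -0.5709     0.5709
  E            3.561      8.625   0.001018      2.859
  solve Keq expr → x = 0.5709; check Q = 0.8355
Then change container volume by factor 1.25 (V_new/V_old).
Step 2:
                   A          D          G          E
  I            2.849        6.9 8.1461e-04      2.287
  C         0.004963   0.003309   0.001654  -0.001654
  E            2.854      6.903   0.002469      2.285
  solve Keq expr → x = -0.001654; check Q = 0.8355
Then add 0.04448 M of G.
Step 3:
                   A          D          G          E
  I            2.854      6.903    0.04695      2.285
  C          -0.1319   -0.08795   -0.04397    0.04397
  E            2.722      6.816   0.002976      2.329
  solve Keq expr → x = 0.04397; check Q = 0.8355

Direction: forward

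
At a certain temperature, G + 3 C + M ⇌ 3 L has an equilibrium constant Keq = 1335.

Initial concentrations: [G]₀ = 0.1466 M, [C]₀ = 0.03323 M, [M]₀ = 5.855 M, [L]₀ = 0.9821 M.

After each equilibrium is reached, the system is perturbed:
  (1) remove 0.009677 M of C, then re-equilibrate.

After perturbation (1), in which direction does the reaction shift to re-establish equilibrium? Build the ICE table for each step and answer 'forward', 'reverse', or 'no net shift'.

Direction: reverse

Q₀ = 3.0076e+04 vs Keq = 1335 ⇒ Q>K, reverse
Step 1:
                    G           C           M           L
  init         0.1466     0.03323       5.855      0.9821
  Δ           0.01743     0.05228     0.01743    -0.05228
  eq            0.164     0.08551       5.872      0.9298
  solve Keq expr → x = -0.01743; check Q = 1335
Then remove 0.009677 M of C.
Step 2:
                    G           C           M           L
  init          0.164     0.07583       5.872      0.9298
  Δ          0.002804    0.008413    0.002804   -0.008413
  eq           0.1668     0.08424       5.875      0.9214
  solve Keq expr → x = -0.002804; check Q = 1335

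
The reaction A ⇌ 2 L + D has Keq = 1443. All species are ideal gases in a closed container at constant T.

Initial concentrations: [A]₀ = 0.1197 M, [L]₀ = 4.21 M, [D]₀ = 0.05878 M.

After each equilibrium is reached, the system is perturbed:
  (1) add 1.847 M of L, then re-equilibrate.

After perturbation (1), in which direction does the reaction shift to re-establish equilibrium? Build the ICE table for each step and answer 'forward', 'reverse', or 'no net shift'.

Q₀ = 8.704 vs Keq = 1443 ⇒ Q<K, forward
Step 1:
                  A         L         D
  Initial    0.1197      4.21   0.05878
  Change    -0.1173    0.2346    0.1173
  Equil     0.00241     4.445    0.1761
  solve Keq expr → x = 0.1173; check Q = 1443
Then add 1.847 M of L.
Step 2:
                  A         L         D
  Initial   0.00241     6.292    0.1761
  Change   0.002348 -0.004696 -0.002348
  Equil    0.004758     6.287    0.1737
  solve Keq expr → x = -0.002348; check Q = 1443

Direction: reverse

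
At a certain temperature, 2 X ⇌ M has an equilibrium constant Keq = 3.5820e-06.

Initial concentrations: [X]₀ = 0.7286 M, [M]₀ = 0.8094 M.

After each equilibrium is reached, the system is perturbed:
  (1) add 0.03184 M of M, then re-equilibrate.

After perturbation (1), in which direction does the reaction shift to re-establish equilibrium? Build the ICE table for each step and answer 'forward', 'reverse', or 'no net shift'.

Direction: reverse

Q₀ = 1.525 vs Keq = 3.5820e-06 ⇒ Q>K, reverse
Step 1:
                   X          M
  init        0.7286     0.8094
  Δ            1.619    -0.8094
  eq           2.347 1.9737e-05
  solve Keq expr → x = -0.8094; check Q = 3.5820e-06
Then add 0.03184 M of M.
Step 2:
                   X          M
  init         2.347    0.03186
  Δ          0.06368   -0.03184
  eq           2.411 2.0823e-05
  solve Keq expr → x = -0.03184; check Q = 3.5820e-06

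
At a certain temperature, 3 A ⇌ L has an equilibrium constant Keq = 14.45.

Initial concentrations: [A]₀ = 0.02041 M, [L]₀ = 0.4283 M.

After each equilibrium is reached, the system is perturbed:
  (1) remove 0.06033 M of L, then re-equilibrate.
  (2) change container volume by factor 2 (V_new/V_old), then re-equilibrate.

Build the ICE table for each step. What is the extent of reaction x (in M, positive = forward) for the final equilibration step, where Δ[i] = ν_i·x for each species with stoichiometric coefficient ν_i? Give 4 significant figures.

x = -0.02247 M

Q₀ = 5.0375e+04 vs Keq = 14.45 ⇒ Q>K, reverse
Step 1:
                  A         L
  I         0.02041    0.4283
  C           0.266  -0.08868
  E          0.2864    0.3396
  solve Keq expr → x = -0.08868; check Q = 14.45
Then remove 0.06033 M of L.
Step 2:
                  A         L
  I          0.2864    0.2793
  C        -0.01634  0.005448
  E          0.2701    0.2847
  solve Keq expr → x = 0.005448; check Q = 14.45
Then change container volume by factor 2 (V_new/V_old).
Step 3:
                  A         L
  I          0.1351    0.1424
  C          0.0674  -0.02247
  E          0.2025    0.1199
  solve Keq expr → x = -0.02247; check Q = 14.45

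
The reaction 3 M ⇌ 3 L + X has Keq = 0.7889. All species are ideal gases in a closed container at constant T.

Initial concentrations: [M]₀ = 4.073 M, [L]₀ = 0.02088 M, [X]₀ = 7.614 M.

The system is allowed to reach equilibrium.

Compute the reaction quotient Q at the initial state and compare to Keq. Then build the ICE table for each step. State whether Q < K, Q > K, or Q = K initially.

Q₀ = 1.0258e-06; Q < K (proceeds forward)

Q₀ = 1.0258e-06 vs Keq = 0.7889 ⇒ Q<K, forward
Step 1:
                   M          L          X
  init         4.073    0.02088      7.614
  Δ           -1.271      1.271     0.4238
  eq           2.802      1.292      8.038
  solve Keq expr → x = 0.4238; check Q = 0.7889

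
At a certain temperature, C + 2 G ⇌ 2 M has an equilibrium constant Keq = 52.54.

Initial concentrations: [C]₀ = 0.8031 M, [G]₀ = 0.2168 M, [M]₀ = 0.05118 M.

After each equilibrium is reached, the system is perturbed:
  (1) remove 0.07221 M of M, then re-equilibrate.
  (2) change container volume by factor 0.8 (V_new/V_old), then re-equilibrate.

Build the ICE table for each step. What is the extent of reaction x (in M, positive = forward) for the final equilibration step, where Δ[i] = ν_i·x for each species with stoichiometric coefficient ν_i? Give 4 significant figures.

Q₀ = 0.06939 vs Keq = 52.54 ⇒ Q<K, forward
Step 1:
                  C         G         M
  init       0.8031    0.2168   0.05118
  Δ        -0.08959   -0.1792    0.1792
  eq         0.7135   0.03762    0.2304
  solve Keq expr → x = 0.08959; check Q = 52.54
Then remove 0.07221 M of M.
Step 2:
                  C         G         M
  init       0.7135   0.03762    0.1581
  Δ       -0.005027  -0.01005   0.01005
  eq         0.7085   0.02757    0.1682
  solve Keq expr → x = 0.005027; check Q = 52.54
Then change container volume by factor 0.8 (V_new/V_old).
Step 3:
                  C         G         M
  init       0.8856   0.03446    0.2103
  Δ       -0.001574 -0.003149  0.003149
  eq          0.884   0.03131    0.2134
  solve Keq expr → x = 0.001574; check Q = 52.54

x = 0.001574 M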